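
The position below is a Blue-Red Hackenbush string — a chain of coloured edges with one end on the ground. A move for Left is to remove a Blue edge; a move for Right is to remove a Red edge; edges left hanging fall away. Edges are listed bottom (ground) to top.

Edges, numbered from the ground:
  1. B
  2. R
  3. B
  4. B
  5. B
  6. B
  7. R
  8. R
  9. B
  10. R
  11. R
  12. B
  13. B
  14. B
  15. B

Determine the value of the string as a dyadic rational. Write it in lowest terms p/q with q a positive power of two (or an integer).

15519/16384

step 1: add B to get B; options L={ 0 } R={  } gives 1
step 2: add R to get BR; options L={ 0 } R={ 1 } gives 1/2
step 3: add B to get BRB; options L={ 0,1/2 } R={ 1 } gives 3/4
step 4: add B to get BRBB; options L={ 0,1/2,3/4 } R={ 1 } gives 7/8
step 5: add B to get BRBBB; options L={ 0,1/2,3/4,7/8 } R={ 1 } gives 15/16
step 6: add B to get BRBBBB; options L={ 0,1/2,3/4,7/8,15/16 } R={ 1 } gives 31/32
step 7: add R to get BRBBBBR; options L={ 0,1/2,3/4,7/8,15/16 } R={ 31/32,1 } gives 61/64
step 8: add R to get BRBBBBRR; options L={ 0,1/2,3/4,7/8,15/16 } R={ 61/64,31/32,1 } gives 121/128
step 9: add B to get BRBBBBRRB; options L={ 0,1/2,3/4,7/8,15/16,121/128 } R={ 61/64,31/32,1 } gives 243/256
step 10: add R to get BRBBBBRRBR; options L={ 0,1/2,3/4,7/8,15/16,121/128 } R={ 243/256,61/64,31/32,1 } gives 485/512
step 11: add R to get BRBBBBRRBRR; options L={ 0,1/2,3/4,7/8,15/16,121/128 } R={ 485/512,243/256,61/64,31/32,1 } gives 969/1024
step 12: add B to get BRBBBBRRBRRB; options L={ 0,1/2,3/4,7/8,15/16,121/128,969/1024 } R={ 485/512,243/256,61/64,31/32,1 } gives 1939/2048
step 13: add B to get BRBBBBRRBRRBB; options L={ 0,1/2,3/4,7/8,15/16,121/128,969/1024,1939/2048 } R={ 485/512,243/256,61/64,31/32,1 } gives 3879/4096
step 14: add B to get BRBBBBRRBRRBBB; options L={ 0,1/2,3/4,7/8,15/16,121/128,969/1024,1939/2048,3879/4096 } R={ 485/512,243/256,61/64,31/32,1 } gives 7759/8192
step 15: add B to get BRBBBBRRBRRBBBB; options L={ 0,1/2,3/4,7/8,15/16,121/128,969/1024,1939/2048,3879/4096,7759/8192 } R={ 485/512,243/256,61/64,31/32,1 } gives 15519/16384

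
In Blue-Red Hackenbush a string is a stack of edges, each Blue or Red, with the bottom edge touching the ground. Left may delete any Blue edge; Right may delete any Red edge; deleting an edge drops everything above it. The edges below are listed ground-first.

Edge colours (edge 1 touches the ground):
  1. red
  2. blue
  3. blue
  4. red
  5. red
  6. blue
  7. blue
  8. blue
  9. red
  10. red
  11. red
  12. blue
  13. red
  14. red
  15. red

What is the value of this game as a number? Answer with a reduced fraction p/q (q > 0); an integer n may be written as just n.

-6383/16384

r: Left { · }, Right { 0 } -> simplest -1
rb: Left { -1 }, Right { 0 } -> simplest -1/2
rbb: Left { -1, -1/2 }, Right { 0 } -> simplest -1/4
rbbr: Left { -1, -1/2 }, Right { -1/4, 0 } -> simplest -3/8
rbbrr: Left { -1, -1/2 }, Right { -3/8, -1/4, 0 } -> simplest -7/16
rbbrrb: Left { -1, -1/2, -7/16 }, Right { -3/8, -1/4, 0 } -> simplest -13/32
rbbrrbb: Left { -1, -1/2, -7/16, -13/32 }, Right { -3/8, -1/4, 0 } -> simplest -25/64
rbbrrbbb: Left { -1, -1/2, -7/16, -13/32, -25/64 }, Right { -3/8, -1/4, 0 } -> simplest -49/128
rbbrrbbbr: Left { -1, -1/2, -7/16, -13/32, -25/64 }, Right { -49/128, -3/8, -1/4, 0 } -> simplest -99/256
rbbrrbbbrr: Left { -1, -1/2, -7/16, -13/32, -25/64 }, Right { -99/256, -49/128, -3/8, -1/4, 0 } -> simplest -199/512
rbbrrbbbrrr: Left { -1, -1/2, -7/16, -13/32, -25/64 }, Right { -199/512, -99/256, -49/128, -3/8, -1/4, 0 } -> simplest -399/1024
rbbrrbbbrrrb: Left { -1, -1/2, -7/16, -13/32, -25/64, -399/1024 }, Right { -199/512, -99/256, -49/128, -3/8, -1/4, 0 } -> simplest -797/2048
rbbrrbbbrrrbr: Left { -1, -1/2, -7/16, -13/32, -25/64, -399/1024 }, Right { -797/2048, -199/512, -99/256, -49/128, -3/8, -1/4, 0 } -> simplest -1595/4096
rbbrrbbbrrrbrr: Left { -1, -1/2, -7/16, -13/32, -25/64, -399/1024 }, Right { -1595/4096, -797/2048, -199/512, -99/256, -49/128, -3/8, -1/4, 0 } -> simplest -3191/8192
rbbrrbbbrrrbrrr: Left { -1, -1/2, -7/16, -13/32, -25/64, -399/1024 }, Right { -3191/8192, -1595/4096, -797/2048, -199/512, -99/256, -49/128, -3/8, -1/4, 0 } -> simplest -6383/16384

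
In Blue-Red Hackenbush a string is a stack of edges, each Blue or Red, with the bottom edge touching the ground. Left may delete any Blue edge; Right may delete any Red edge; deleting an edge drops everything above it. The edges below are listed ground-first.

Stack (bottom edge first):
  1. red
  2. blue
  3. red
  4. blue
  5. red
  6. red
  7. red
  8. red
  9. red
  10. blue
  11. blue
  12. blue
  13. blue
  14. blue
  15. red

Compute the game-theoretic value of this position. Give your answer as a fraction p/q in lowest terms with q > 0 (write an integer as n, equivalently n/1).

-12163/16384

step 1: add red to get r; options L={ · } R={ 0 } — -1
step 2: add blue to get rb; options L={ -1 } R={ 0 } — -1/2
step 3: add red to get rbr; options L={ -1 } R={ -1/2,0 } — -3/4
step 4: add blue to get rbrb; options L={ -1,-3/4 } R={ -1/2,0 } — -5/8
step 5: add red to get rbrbr; options L={ -1,-3/4 } R={ -5/8,-1/2,0 } — -11/16
step 6: add red to get rbrbrr; options L={ -1,-3/4 } R={ -11/16,-5/8,-1/2,0 } — -23/32
step 7: add red to get rbrbrrr; options L={ -1,-3/4 } R={ -23/32,-11/16,-5/8,-1/2,0 } — -47/64
step 8: add red to get rbrbrrrr; options L={ -1,-3/4 } R={ -47/64,-23/32,-11/16,-5/8,-1/2,0 } — -95/128
step 9: add red to get rbrbrrrrr; options L={ -1,-3/4 } R={ -95/128,-47/64,-23/32,-11/16,-5/8,-1/2,0 } — -191/256
step 10: add blue to get rbrbrrrrrb; options L={ -1,-3/4,-191/256 } R={ -95/128,-47/64,-23/32,-11/16,-5/8,-1/2,0 } — -381/512
step 11: add blue to get rbrbrrrrrbb; options L={ -1,-3/4,-191/256,-381/512 } R={ -95/128,-47/64,-23/32,-11/16,-5/8,-1/2,0 } — -761/1024
step 12: add blue to get rbrbrrrrrbbb; options L={ -1,-3/4,-191/256,-381/512,-761/1024 } R={ -95/128,-47/64,-23/32,-11/16,-5/8,-1/2,0 } — -1521/2048
step 13: add blue to get rbrbrrrrrbbbb; options L={ -1,-3/4,-191/256,-381/512,-761/1024,-1521/2048 } R={ -95/128,-47/64,-23/32,-11/16,-5/8,-1/2,0 } — -3041/4096
step 14: add blue to get rbrbrrrrrbbbbb; options L={ -1,-3/4,-191/256,-381/512,-761/1024,-1521/2048,-3041/4096 } R={ -95/128,-47/64,-23/32,-11/16,-5/8,-1/2,0 } — -6081/8192
step 15: add red to get rbrbrrrrrbbbbbr; options L={ -1,-3/4,-191/256,-381/512,-761/1024,-1521/2048,-3041/4096 } R={ -6081/8192,-95/128,-47/64,-23/32,-11/16,-5/8,-1/2,0 } — -12163/16384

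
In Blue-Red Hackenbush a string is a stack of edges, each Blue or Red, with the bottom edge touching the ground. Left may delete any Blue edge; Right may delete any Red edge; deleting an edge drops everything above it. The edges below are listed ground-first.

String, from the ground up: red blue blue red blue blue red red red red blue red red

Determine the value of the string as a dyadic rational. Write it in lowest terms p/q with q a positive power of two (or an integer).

Build val(s[:k]) for k = 1..13, string s = red blue blue red blue blue red red red red blue red red.
val_1 [r]  L=[·]  R=[0]  ⇒ -1
val_2 [rb]  L=[-1]  R=[0]  ⇒ -1/2
val_3 [rbb]  L=[-1, -1/2]  R=[0]  ⇒ -1/4
val_4 [rbbr]  L=[-1, -1/2]  R=[-1/4, 0]  ⇒ -3/8
val_5 [rbbrb]  L=[-1, -1/2, -3/8]  R=[-1/4, 0]  ⇒ -5/16
val_6 [rbbrbb]  L=[-1, -1/2, -3/8, -5/16]  R=[-1/4, 0]  ⇒ -9/32
val_7 [rbbrbbr]  L=[-1, -1/2, -3/8, -5/16]  R=[-9/32, -1/4, 0]  ⇒ -19/64
val_8 [rbbrbbrr]  L=[-1, -1/2, -3/8, -5/16]  R=[-19/64, -9/32, -1/4, 0]  ⇒ -39/128
val_9 [rbbrbbrrr]  L=[-1, -1/2, -3/8, -5/16]  R=[-39/128, -19/64, -9/32, -1/4, 0]  ⇒ -79/256
val_10 [rbbrbbrrrr]  L=[-1, -1/2, -3/8, -5/16]  R=[-79/256, -39/128, -19/64, -9/32, -1/4, 0]  ⇒ -159/512
val_11 [rbbrbbrrrrb]  L=[-1, -1/2, -3/8, -5/16, -159/512]  R=[-79/256, -39/128, -19/64, -9/32, -1/4, 0]  ⇒ -317/1024
val_12 [rbbrbbrrrrbr]  L=[-1, -1/2, -3/8, -5/16, -159/512]  R=[-317/1024, -79/256, -39/128, -19/64, -9/32, -1/4, 0]  ⇒ -635/2048
val_13 [rbbrbbrrrrbrr]  L=[-1, -1/2, -3/8, -5/16, -159/512]  R=[-635/2048, -317/1024, -79/256, -39/128, -19/64, -9/32, -1/4, 0]  ⇒ -1271/4096

-1271/4096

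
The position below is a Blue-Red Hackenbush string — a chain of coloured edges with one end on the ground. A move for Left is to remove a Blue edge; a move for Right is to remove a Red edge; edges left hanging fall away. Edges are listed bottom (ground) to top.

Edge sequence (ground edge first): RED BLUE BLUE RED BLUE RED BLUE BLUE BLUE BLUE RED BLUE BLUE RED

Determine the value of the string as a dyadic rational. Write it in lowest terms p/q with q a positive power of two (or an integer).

Recurse on prefixes of the 14-edge string RED BLUE BLUE RED BLUE RED BLUE BLUE BLUE BLUE RED BLUE BLUE RED:
edge 1 of 14 (RED): {  | 0 } -> -1
edge 2 of 14 (BLUE): { -1 | 0 } -> -1/2
edge 3 of 14 (BLUE): { -1,-1/2 | 0 } -> -1/4
edge 4 of 14 (RED): { -1,-1/2 | -1/4,0 } -> -3/8
edge 5 of 14 (BLUE): { -1,-1/2,-3/8 | -1/4,0 } -> -5/16
edge 6 of 14 (RED): { -1,-1/2,-3/8 | -5/16,-1/4,0 } -> -11/32
edge 7 of 14 (BLUE): { -1,-1/2,-3/8,-11/32 | -5/16,-1/4,0 } -> -21/64
edge 8 of 14 (BLUE): { -1,-1/2,-3/8,-11/32,-21/64 | -5/16,-1/4,0 } -> -41/128
edge 9 of 14 (BLUE): { -1,-1/2,-3/8,-11/32,-21/64,-41/128 | -5/16,-1/4,0 } -> -81/256
edge 10 of 14 (BLUE): { -1,-1/2,-3/8,-11/32,-21/64,-41/128,-81/256 | -5/16,-1/4,0 } -> -161/512
edge 11 of 14 (RED): { -1,-1/2,-3/8,-11/32,-21/64,-41/128,-81/256 | -161/512,-5/16,-1/4,0 } -> -323/1024
edge 12 of 14 (BLUE): { -1,-1/2,-3/8,-11/32,-21/64,-41/128,-81/256,-323/1024 | -161/512,-5/16,-1/4,0 } -> -645/2048
edge 13 of 14 (BLUE): { -1,-1/2,-3/8,-11/32,-21/64,-41/128,-81/256,-323/1024,-645/2048 | -161/512,-5/16,-1/4,0 } -> -1289/4096
edge 14 of 14 (RED): { -1,-1/2,-3/8,-11/32,-21/64,-41/128,-81/256,-323/1024,-645/2048 | -1289/4096,-161/512,-5/16,-1/4,0 } -> -2579/8192

-2579/8192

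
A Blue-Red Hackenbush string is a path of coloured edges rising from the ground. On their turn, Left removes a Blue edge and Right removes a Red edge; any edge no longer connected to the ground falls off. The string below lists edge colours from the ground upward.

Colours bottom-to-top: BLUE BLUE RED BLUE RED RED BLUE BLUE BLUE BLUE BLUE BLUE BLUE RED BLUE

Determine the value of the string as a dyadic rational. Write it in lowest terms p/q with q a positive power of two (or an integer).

13307/8192

step 1: add BLUE to get B; options L={ 0 } R={ · } => 1
step 2: add BLUE to get BB; options L={ 0; 1 } R={ · } => 2
step 3: add RED to get BBR; options L={ 0; 1 } R={ 2 } => 3/2
step 4: add BLUE to get BBRB; options L={ 0; 1; 3/2 } R={ 2 } => 7/4
step 5: add RED to get BBRBR; options L={ 0; 1; 3/2 } R={ 7/4; 2 } => 13/8
step 6: add RED to get BBRBRR; options L={ 0; 1; 3/2 } R={ 13/8; 7/4; 2 } => 25/16
step 7: add BLUE to get BBRBRRB; options L={ 0; 1; 3/2; 25/16 } R={ 13/8; 7/4; 2 } => 51/32
step 8: add BLUE to get BBRBRRBB; options L={ 0; 1; 3/2; 25/16; 51/32 } R={ 13/8; 7/4; 2 } => 103/64
step 9: add BLUE to get BBRBRRBBB; options L={ 0; 1; 3/2; 25/16; 51/32; 103/64 } R={ 13/8; 7/4; 2 } => 207/128
step 10: add BLUE to get BBRBRRBBBB; options L={ 0; 1; 3/2; 25/16; 51/32; 103/64; 207/128 } R={ 13/8; 7/4; 2 } => 415/256
step 11: add BLUE to get BBRBRRBBBBB; options L={ 0; 1; 3/2; 25/16; 51/32; 103/64; 207/128; 415/256 } R={ 13/8; 7/4; 2 } => 831/512
step 12: add BLUE to get BBRBRRBBBBBB; options L={ 0; 1; 3/2; 25/16; 51/32; 103/64; 207/128; 415/256; 831/512 } R={ 13/8; 7/4; 2 } => 1663/1024
step 13: add BLUE to get BBRBRRBBBBBBB; options L={ 0; 1; 3/2; 25/16; 51/32; 103/64; 207/128; 415/256; 831/512; 1663/1024 } R={ 13/8; 7/4; 2 } => 3327/2048
step 14: add RED to get BBRBRRBBBBBBBR; options L={ 0; 1; 3/2; 25/16; 51/32; 103/64; 207/128; 415/256; 831/512; 1663/1024 } R={ 3327/2048; 13/8; 7/4; 2 } => 6653/4096
step 15: add BLUE to get BBRBRRBBBBBBBRB; options L={ 0; 1; 3/2; 25/16; 51/32; 103/64; 207/128; 415/256; 831/512; 1663/1024; 6653/4096 } R={ 3327/2048; 13/8; 7/4; 2 } => 13307/8192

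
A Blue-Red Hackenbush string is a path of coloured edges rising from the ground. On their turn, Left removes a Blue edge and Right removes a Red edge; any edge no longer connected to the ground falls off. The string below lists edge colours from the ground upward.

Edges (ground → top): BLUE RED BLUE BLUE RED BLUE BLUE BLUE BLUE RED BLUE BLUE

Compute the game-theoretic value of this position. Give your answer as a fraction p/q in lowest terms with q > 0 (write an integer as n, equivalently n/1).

1783/2048

Recurse on prefixes of the 12-edge string BLUE RED BLUE BLUE RED BLUE BLUE BLUE BLUE RED BLUE BLUE:
1 of 12 · B · max L 0 · min R +∞ => 1
2 of 12 · BR · max L 0 · min R 1 => 1/2
3 of 12 · BRB · max L 1/2 · min R 1 => 3/4
4 of 12 · BRBB · max L 3/4 · min R 1 => 7/8
5 of 12 · BRBBR · max L 3/4 · min R 7/8 => 13/16
6 of 12 · BRBBRB · max L 13/16 · min R 7/8 => 27/32
7 of 12 · BRBBRBB · max L 27/32 · min R 7/8 => 55/64
8 of 12 · BRBBRBBB · max L 55/64 · min R 7/8 => 111/128
9 of 12 · BRBBRBBBB · max L 111/128 · min R 7/8 => 223/256
10 of 12 · BRBBRBBBBR · max L 111/128 · min R 223/256 => 445/512
11 of 12 · BRBBRBBBBRB · max L 445/512 · min R 223/256 => 891/1024
12 of 12 · BRBBRBBBBRBB · max L 891/1024 · min R 223/256 => 1783/2048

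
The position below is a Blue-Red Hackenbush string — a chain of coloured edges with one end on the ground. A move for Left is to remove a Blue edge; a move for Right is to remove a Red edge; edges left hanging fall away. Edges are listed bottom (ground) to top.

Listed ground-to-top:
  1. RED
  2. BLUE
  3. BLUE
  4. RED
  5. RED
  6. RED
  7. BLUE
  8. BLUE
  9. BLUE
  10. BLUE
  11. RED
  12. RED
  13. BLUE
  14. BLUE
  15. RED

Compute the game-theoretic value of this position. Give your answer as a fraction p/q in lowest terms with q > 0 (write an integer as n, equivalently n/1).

-7219/16384

R: Left { none }, Right { 0 } = simplest -1
RB: Left { -1 }, Right { 0 } = simplest -1/2
RBB: Left { -1; -1/2 }, Right { 0 } = simplest -1/4
RBBR: Left { -1; -1/2 }, Right { -1/4; 0 } = simplest -3/8
RBBRR: Left { -1; -1/2 }, Right { -3/8; -1/4; 0 } = simplest -7/16
RBBRRR: Left { -1; -1/2 }, Right { -7/16; -3/8; -1/4; 0 } = simplest -15/32
RBBRRRB: Left { -1; -1/2; -15/32 }, Right { -7/16; -3/8; -1/4; 0 } = simplest -29/64
RBBRRRBB: Left { -1; -1/2; -15/32; -29/64 }, Right { -7/16; -3/8; -1/4; 0 } = simplest -57/128
RBBRRRBBB: Left { -1; -1/2; -15/32; -29/64; -57/128 }, Right { -7/16; -3/8; -1/4; 0 } = simplest -113/256
RBBRRRBBBB: Left { -1; -1/2; -15/32; -29/64; -57/128; -113/256 }, Right { -7/16; -3/8; -1/4; 0 } = simplest -225/512
RBBRRRBBBBR: Left { -1; -1/2; -15/32; -29/64; -57/128; -113/256 }, Right { -225/512; -7/16; -3/8; -1/4; 0 } = simplest -451/1024
RBBRRRBBBBRR: Left { -1; -1/2; -15/32; -29/64; -57/128; -113/256 }, Right { -451/1024; -225/512; -7/16; -3/8; -1/4; 0 } = simplest -903/2048
RBBRRRBBBBRRB: Left { -1; -1/2; -15/32; -29/64; -57/128; -113/256; -903/2048 }, Right { -451/1024; -225/512; -7/16; -3/8; -1/4; 0 } = simplest -1805/4096
RBBRRRBBBBRRBB: Left { -1; -1/2; -15/32; -29/64; -57/128; -113/256; -903/2048; -1805/4096 }, Right { -451/1024; -225/512; -7/16; -3/8; -1/4; 0 } = simplest -3609/8192
RBBRRRBBBBRRBBR: Left { -1; -1/2; -15/32; -29/64; -57/128; -113/256; -903/2048; -1805/4096 }, Right { -3609/8192; -451/1024; -225/512; -7/16; -3/8; -1/4; 0 } = simplest -7219/16384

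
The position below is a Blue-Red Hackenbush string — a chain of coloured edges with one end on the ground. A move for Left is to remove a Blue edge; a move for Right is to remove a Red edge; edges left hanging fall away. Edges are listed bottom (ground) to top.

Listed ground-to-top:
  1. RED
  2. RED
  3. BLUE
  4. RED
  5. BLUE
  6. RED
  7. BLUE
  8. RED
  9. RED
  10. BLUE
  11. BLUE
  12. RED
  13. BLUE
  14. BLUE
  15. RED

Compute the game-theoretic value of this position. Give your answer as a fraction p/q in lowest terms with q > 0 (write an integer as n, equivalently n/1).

val(R) = { (no moves) | 0 } ⇒ -1
val(RR) = { (no moves) | -1; 0 } ⇒ -2
val(RRB) = { -2 | -1; 0 } ⇒ -3/2
val(RRBR) = { -2 | -3/2; -1; 0 } ⇒ -7/4
val(RRBRB) = { -2; -7/4 | -3/2; -1; 0 } ⇒ -13/8
val(RRBRBR) = { -2; -7/4 | -13/8; -3/2; -1; 0 } ⇒ -27/16
val(RRBRBRB) = { -2; -7/4; -27/16 | -13/8; -3/2; -1; 0 } ⇒ -53/32
val(RRBRBRBR) = { -2; -7/4; -27/16 | -53/32; -13/8; -3/2; -1; 0 } ⇒ -107/64
val(RRBRBRBRR) = { -2; -7/4; -27/16 | -107/64; -53/32; -13/8; -3/2; -1; 0 } ⇒ -215/128
val(RRBRBRBRRB) = { -2; -7/4; -27/16; -215/128 | -107/64; -53/32; -13/8; -3/2; -1; 0 } ⇒ -429/256
val(RRBRBRBRRBB) = { -2; -7/4; -27/16; -215/128; -429/256 | -107/64; -53/32; -13/8; -3/2; -1; 0 } ⇒ -857/512
val(RRBRBRBRRBBR) = { -2; -7/4; -27/16; -215/128; -429/256 | -857/512; -107/64; -53/32; -13/8; -3/2; -1; 0 } ⇒ -1715/1024
val(RRBRBRBRRBBRB) = { -2; -7/4; -27/16; -215/128; -429/256; -1715/1024 | -857/512; -107/64; -53/32; -13/8; -3/2; -1; 0 } ⇒ -3429/2048
val(RRBRBRBRRBBRBB) = { -2; -7/4; -27/16; -215/128; -429/256; -1715/1024; -3429/2048 | -857/512; -107/64; -53/32; -13/8; -3/2; -1; 0 } ⇒ -6857/4096
val(RRBRBRBRRBBRBBR) = { -2; -7/4; -27/16; -215/128; -429/256; -1715/1024; -3429/2048 | -6857/4096; -857/512; -107/64; -53/32; -13/8; -3/2; -1; 0 } ⇒ -13715/8192

-13715/8192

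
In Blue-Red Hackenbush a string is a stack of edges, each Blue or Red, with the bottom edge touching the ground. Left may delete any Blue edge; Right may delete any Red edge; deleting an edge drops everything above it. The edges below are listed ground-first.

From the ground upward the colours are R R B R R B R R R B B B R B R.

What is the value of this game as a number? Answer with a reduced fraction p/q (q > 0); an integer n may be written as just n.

-15243/8192

1 of 15 · R · max L −∞ · min R 0 — -1
2 of 15 · RR · max L −∞ · min R -1 — -2
3 of 15 · RRB · max L -2 · min R -1 — -3/2
4 of 15 · RRBR · max L -2 · min R -3/2 — -7/4
5 of 15 · RRBRR · max L -2 · min R -7/4 — -15/8
6 of 15 · RRBRRB · max L -15/8 · min R -7/4 — -29/16
7 of 15 · RRBRRBR · max L -15/8 · min R -29/16 — -59/32
8 of 15 · RRBRRBRR · max L -15/8 · min R -59/32 — -119/64
9 of 15 · RRBRRBRRR · max L -15/8 · min R -119/64 — -239/128
10 of 15 · RRBRRBRRRB · max L -239/128 · min R -119/64 — -477/256
11 of 15 · RRBRRBRRRBB · max L -477/256 · min R -119/64 — -953/512
12 of 15 · RRBRRBRRRBBB · max L -953/512 · min R -119/64 — -1905/1024
13 of 15 · RRBRRBRRRBBBR · max L -953/512 · min R -1905/1024 — -3811/2048
14 of 15 · RRBRRBRRRBBBRB · max L -3811/2048 · min R -1905/1024 — -7621/4096
15 of 15 · RRBRRBRRRBBBRBR · max L -3811/2048 · min R -7621/4096 — -15243/8192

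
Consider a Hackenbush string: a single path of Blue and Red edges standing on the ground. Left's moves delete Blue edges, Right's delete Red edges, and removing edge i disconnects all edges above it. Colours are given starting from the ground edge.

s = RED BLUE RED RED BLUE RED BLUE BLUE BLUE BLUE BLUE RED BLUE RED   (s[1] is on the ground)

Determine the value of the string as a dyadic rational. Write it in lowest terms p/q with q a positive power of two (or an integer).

v(R) = { · | 0 } gives -1
v(RB) = { -1 | 0 } gives -1/2
v(RBR) = { -1 | -1/2,0 } gives -3/4
v(RBRR) = { -1 | -3/4,-1/2,0 } gives -7/8
v(RBRRB) = { -1,-7/8 | -3/4,-1/2,0 } gives -13/16
v(RBRRBR) = { -1,-7/8 | -13/16,-3/4,-1/2,0 } gives -27/32
v(RBRRBRB) = { -1,-7/8,-27/32 | -13/16,-3/4,-1/2,0 } gives -53/64
v(RBRRBRBB) = { -1,-7/8,-27/32,-53/64 | -13/16,-3/4,-1/2,0 } gives -105/128
v(RBRRBRBBB) = { -1,-7/8,-27/32,-53/64,-105/128 | -13/16,-3/4,-1/2,0 } gives -209/256
v(RBRRBRBBBB) = { -1,-7/8,-27/32,-53/64,-105/128,-209/256 | -13/16,-3/4,-1/2,0 } gives -417/512
v(RBRRBRBBBBB) = { -1,-7/8,-27/32,-53/64,-105/128,-209/256,-417/512 | -13/16,-3/4,-1/2,0 } gives -833/1024
v(RBRRBRBBBBBR) = { -1,-7/8,-27/32,-53/64,-105/128,-209/256,-417/512 | -833/1024,-13/16,-3/4,-1/2,0 } gives -1667/2048
v(RBRRBRBBBBBRB) = { -1,-7/8,-27/32,-53/64,-105/128,-209/256,-417/512,-1667/2048 | -833/1024,-13/16,-3/4,-1/2,0 } gives -3333/4096
v(RBRRBRBBBBBRBR) = { -1,-7/8,-27/32,-53/64,-105/128,-209/256,-417/512,-1667/2048 | -3333/4096,-833/1024,-13/16,-3/4,-1/2,0 } gives -6667/8192

-6667/8192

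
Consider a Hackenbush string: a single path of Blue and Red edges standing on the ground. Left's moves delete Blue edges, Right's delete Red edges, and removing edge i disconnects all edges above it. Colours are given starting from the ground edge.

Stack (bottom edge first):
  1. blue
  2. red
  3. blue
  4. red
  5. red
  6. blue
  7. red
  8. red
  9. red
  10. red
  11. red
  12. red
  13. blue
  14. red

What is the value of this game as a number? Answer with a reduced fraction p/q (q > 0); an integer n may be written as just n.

4613/8192

v(b) = { 0 | none } gives 1
v(br) = { 0 | 1 } gives 1/2
v(brb) = { 0, 1/2 | 1 } gives 3/4
v(brbr) = { 0, 1/2 | 3/4, 1 } gives 5/8
v(brbrr) = { 0, 1/2 | 5/8, 3/4, 1 } gives 9/16
v(brbrrb) = { 0, 1/2, 9/16 | 5/8, 3/4, 1 } gives 19/32
v(brbrrbr) = { 0, 1/2, 9/16 | 19/32, 5/8, 3/4, 1 } gives 37/64
v(brbrrbrr) = { 0, 1/2, 9/16 | 37/64, 19/32, 5/8, 3/4, 1 } gives 73/128
v(brbrrbrrr) = { 0, 1/2, 9/16 | 73/128, 37/64, 19/32, 5/8, 3/4, 1 } gives 145/256
v(brbrrbrrrr) = { 0, 1/2, 9/16 | 145/256, 73/128, 37/64, 19/32, 5/8, 3/4, 1 } gives 289/512
v(brbrrbrrrrr) = { 0, 1/2, 9/16 | 289/512, 145/256, 73/128, 37/64, 19/32, 5/8, 3/4, 1 } gives 577/1024
v(brbrrbrrrrrr) = { 0, 1/2, 9/16 | 577/1024, 289/512, 145/256, 73/128, 37/64, 19/32, 5/8, 3/4, 1 } gives 1153/2048
v(brbrrbrrrrrrb) = { 0, 1/2, 9/16, 1153/2048 | 577/1024, 289/512, 145/256, 73/128, 37/64, 19/32, 5/8, 3/4, 1 } gives 2307/4096
v(brbrrbrrrrrrbr) = { 0, 1/2, 9/16, 1153/2048 | 2307/4096, 577/1024, 289/512, 145/256, 73/128, 37/64, 19/32, 5/8, 3/4, 1 } gives 4613/8192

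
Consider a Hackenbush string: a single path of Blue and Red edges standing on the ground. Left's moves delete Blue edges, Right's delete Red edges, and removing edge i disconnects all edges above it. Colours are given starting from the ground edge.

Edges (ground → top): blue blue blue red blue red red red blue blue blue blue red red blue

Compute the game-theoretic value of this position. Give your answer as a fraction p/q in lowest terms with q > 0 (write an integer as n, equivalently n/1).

Build value(s[:k]) for k = 1..15, string s = blue blue blue red blue red red red blue blue blue blue red red blue.
1 of 15 · b · max L 0 · min R +∞ => 1
2 of 15 · bb · max L 1 · min R +∞ => 2
3 of 15 · bbb · max L 2 · min R +∞ => 3
4 of 15 · bbbr · max L 2 · min R 3 => 5/2
5 of 15 · bbbrb · max L 5/2 · min R 3 => 11/4
6 of 15 · bbbrbr · max L 5/2 · min R 11/4 => 21/8
7 of 15 · bbbrbrr · max L 5/2 · min R 21/8 => 41/16
8 of 15 · bbbrbrrr · max L 5/2 · min R 41/16 => 81/32
9 of 15 · bbbrbrrrb · max L 81/32 · min R 41/16 => 163/64
10 of 15 · bbbrbrrrbb · max L 163/64 · min R 41/16 => 327/128
11 of 15 · bbbrbrrrbbb · max L 327/128 · min R 41/16 => 655/256
12 of 15 · bbbrbrrrbbbb · max L 655/256 · min R 41/16 => 1311/512
13 of 15 · bbbrbrrrbbbbr · max L 655/256 · min R 1311/512 => 2621/1024
14 of 15 · bbbrbrrrbbbbrr · max L 655/256 · min R 2621/1024 => 5241/2048
15 of 15 · bbbrbrrrbbbbrrb · max L 5241/2048 · min R 2621/1024 => 10483/4096

10483/4096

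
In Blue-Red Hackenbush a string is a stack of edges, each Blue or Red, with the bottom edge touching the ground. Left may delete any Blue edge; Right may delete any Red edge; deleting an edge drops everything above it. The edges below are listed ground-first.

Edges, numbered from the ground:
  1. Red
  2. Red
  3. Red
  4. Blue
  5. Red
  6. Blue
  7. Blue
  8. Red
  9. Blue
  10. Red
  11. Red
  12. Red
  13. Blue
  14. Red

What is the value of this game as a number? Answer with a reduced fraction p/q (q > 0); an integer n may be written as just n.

1 of 14 · R · max L −∞ · min R 0 ⇒ -1
2 of 14 · RR · max L −∞ · min R -1 ⇒ -2
3 of 14 · RRR · max L −∞ · min R -2 ⇒ -3
4 of 14 · RRRB · max L -3 · min R -2 ⇒ -5/2
5 of 14 · RRRBR · max L -3 · min R -5/2 ⇒ -11/4
6 of 14 · RRRBRB · max L -11/4 · min R -5/2 ⇒ -21/8
7 of 14 · RRRBRBB · max L -21/8 · min R -5/2 ⇒ -41/16
8 of 14 · RRRBRBBR · max L -21/8 · min R -41/16 ⇒ -83/32
9 of 14 · RRRBRBBRB · max L -83/32 · min R -41/16 ⇒ -165/64
10 of 14 · RRRBRBBRBR · max L -83/32 · min R -165/64 ⇒ -331/128
11 of 14 · RRRBRBBRBRR · max L -83/32 · min R -331/128 ⇒ -663/256
12 of 14 · RRRBRBBRBRRR · max L -83/32 · min R -663/256 ⇒ -1327/512
13 of 14 · RRRBRBBRBRRRB · max L -1327/512 · min R -663/256 ⇒ -2653/1024
14 of 14 · RRRBRBBRBRRRBR · max L -1327/512 · min R -2653/1024 ⇒ -5307/2048

-5307/2048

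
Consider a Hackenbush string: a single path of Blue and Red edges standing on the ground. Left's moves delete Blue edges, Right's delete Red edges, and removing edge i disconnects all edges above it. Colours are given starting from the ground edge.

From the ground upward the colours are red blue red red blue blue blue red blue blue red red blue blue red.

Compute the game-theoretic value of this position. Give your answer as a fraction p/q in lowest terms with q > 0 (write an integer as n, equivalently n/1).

r: Left { ∅ }, Right { 0 } → simplest -1
rb: Left { -1 }, Right { 0 } → simplest -1/2
rbr: Left { -1 }, Right { -1/2 0 } → simplest -3/4
rbrr: Left { -1 }, Right { -3/4 -1/2 0 } → simplest -7/8
rbrrb: Left { -1 -7/8 }, Right { -3/4 -1/2 0 } → simplest -13/16
rbrrbb: Left { -1 -7/8 -13/16 }, Right { -3/4 -1/2 0 } → simplest -25/32
rbrrbbb: Left { -1 -7/8 -13/16 -25/32 }, Right { -3/4 -1/2 0 } → simplest -49/64
rbrrbbbr: Left { -1 -7/8 -13/16 -25/32 }, Right { -49/64 -3/4 -1/2 0 } → simplest -99/128
rbrrbbbrb: Left { -1 -7/8 -13/16 -25/32 -99/128 }, Right { -49/64 -3/4 -1/2 0 } → simplest -197/256
rbrrbbbrbb: Left { -1 -7/8 -13/16 -25/32 -99/128 -197/256 }, Right { -49/64 -3/4 -1/2 0 } → simplest -393/512
rbrrbbbrbbr: Left { -1 -7/8 -13/16 -25/32 -99/128 -197/256 }, Right { -393/512 -49/64 -3/4 -1/2 0 } → simplest -787/1024
rbrrbbbrbbrr: Left { -1 -7/8 -13/16 -25/32 -99/128 -197/256 }, Right { -787/1024 -393/512 -49/64 -3/4 -1/2 0 } → simplest -1575/2048
rbrrbbbrbbrrb: Left { -1 -7/8 -13/16 -25/32 -99/128 -197/256 -1575/2048 }, Right { -787/1024 -393/512 -49/64 -3/4 -1/2 0 } → simplest -3149/4096
rbrrbbbrbbrrbb: Left { -1 -7/8 -13/16 -25/32 -99/128 -197/256 -1575/2048 -3149/4096 }, Right { -787/1024 -393/512 -49/64 -3/4 -1/2 0 } → simplest -6297/8192
rbrrbbbrbbrrbbr: Left { -1 -7/8 -13/16 -25/32 -99/128 -197/256 -1575/2048 -3149/4096 }, Right { -6297/8192 -787/1024 -393/512 -49/64 -3/4 -1/2 0 } → simplest -12595/16384

-12595/16384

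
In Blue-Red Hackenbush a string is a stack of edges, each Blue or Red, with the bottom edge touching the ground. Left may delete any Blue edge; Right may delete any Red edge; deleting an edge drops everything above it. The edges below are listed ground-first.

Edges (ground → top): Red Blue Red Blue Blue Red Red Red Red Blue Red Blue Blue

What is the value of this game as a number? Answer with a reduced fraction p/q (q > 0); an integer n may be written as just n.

edge 1 of 13 (Red): { (no moves) | 0 } = -1
edge 2 of 13 (Blue): { -1 | 0 } = -1/2
edge 3 of 13 (Red): { -1 | -1/2, 0 } = -3/4
edge 4 of 13 (Blue): { -1, -3/4 | -1/2, 0 } = -5/8
edge 5 of 13 (Blue): { -1, -3/4, -5/8 | -1/2, 0 } = -9/16
edge 6 of 13 (Red): { -1, -3/4, -5/8 | -9/16, -1/2, 0 } = -19/32
edge 7 of 13 (Red): { -1, -3/4, -5/8 | -19/32, -9/16, -1/2, 0 } = -39/64
edge 8 of 13 (Red): { -1, -3/4, -5/8 | -39/64, -19/32, -9/16, -1/2, 0 } = -79/128
edge 9 of 13 (Red): { -1, -3/4, -5/8 | -79/128, -39/64, -19/32, -9/16, -1/2, 0 } = -159/256
edge 10 of 13 (Blue): { -1, -3/4, -5/8, -159/256 | -79/128, -39/64, -19/32, -9/16, -1/2, 0 } = -317/512
edge 11 of 13 (Red): { -1, -3/4, -5/8, -159/256 | -317/512, -79/128, -39/64, -19/32, -9/16, -1/2, 0 } = -635/1024
edge 12 of 13 (Blue): { -1, -3/4, -5/8, -159/256, -635/1024 | -317/512, -79/128, -39/64, -19/32, -9/16, -1/2, 0 } = -1269/2048
edge 13 of 13 (Blue): { -1, -3/4, -5/8, -159/256, -635/1024, -1269/2048 | -317/512, -79/128, -39/64, -19/32, -9/16, -1/2, 0 } = -2537/4096

-2537/4096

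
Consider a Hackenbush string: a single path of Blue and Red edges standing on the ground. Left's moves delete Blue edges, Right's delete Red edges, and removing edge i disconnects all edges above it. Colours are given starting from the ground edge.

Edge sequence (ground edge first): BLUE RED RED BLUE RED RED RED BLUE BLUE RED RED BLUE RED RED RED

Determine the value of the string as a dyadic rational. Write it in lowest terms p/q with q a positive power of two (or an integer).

4497/16384

1 of 15 · B · max L 0 · min R +∞ -> 1
2 of 15 · BR · max L 0 · min R 1 -> 1/2
3 of 15 · BRR · max L 0 · min R 1/2 -> 1/4
4 of 15 · BRRB · max L 1/4 · min R 1/2 -> 3/8
5 of 15 · BRRBR · max L 1/4 · min R 3/8 -> 5/16
6 of 15 · BRRBRR · max L 1/4 · min R 5/16 -> 9/32
7 of 15 · BRRBRRR · max L 1/4 · min R 9/32 -> 17/64
8 of 15 · BRRBRRRB · max L 17/64 · min R 9/32 -> 35/128
9 of 15 · BRRBRRRBB · max L 35/128 · min R 9/32 -> 71/256
10 of 15 · BRRBRRRBBR · max L 35/128 · min R 71/256 -> 141/512
11 of 15 · BRRBRRRBBRR · max L 35/128 · min R 141/512 -> 281/1024
12 of 15 · BRRBRRRBBRRB · max L 281/1024 · min R 141/512 -> 563/2048
13 of 15 · BRRBRRRBBRRBR · max L 281/1024 · min R 563/2048 -> 1125/4096
14 of 15 · BRRBRRRBBRRBRR · max L 281/1024 · min R 1125/4096 -> 2249/8192
15 of 15 · BRRBRRRBBRRBRRR · max L 281/1024 · min R 2249/8192 -> 4497/16384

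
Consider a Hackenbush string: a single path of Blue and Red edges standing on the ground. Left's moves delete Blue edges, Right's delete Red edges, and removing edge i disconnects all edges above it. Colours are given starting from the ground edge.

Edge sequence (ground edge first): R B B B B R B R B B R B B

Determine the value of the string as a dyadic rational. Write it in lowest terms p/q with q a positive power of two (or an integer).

Prefix values for R B B B B R B R B B R B B via {L|R} + simplicity:
step 1: add R to get R; options L={ · } R={ 0 } ⇒ -1
step 2: add B to get RB; options L={ -1 } R={ 0 } ⇒ -1/2
step 3: add B to get RBB; options L={ -1,-1/2 } R={ 0 } ⇒ -1/4
step 4: add B to get RBBB; options L={ -1,-1/2,-1/4 } R={ 0 } ⇒ -1/8
step 5: add B to get RBBBB; options L={ -1,-1/2,-1/4,-1/8 } R={ 0 } ⇒ -1/16
step 6: add R to get RBBBBR; options L={ -1,-1/2,-1/4,-1/8 } R={ -1/16,0 } ⇒ -3/32
step 7: add B to get RBBBBRB; options L={ -1,-1/2,-1/4,-1/8,-3/32 } R={ -1/16,0 } ⇒ -5/64
step 8: add R to get RBBBBRBR; options L={ -1,-1/2,-1/4,-1/8,-3/32 } R={ -5/64,-1/16,0 } ⇒ -11/128
step 9: add B to get RBBBBRBRB; options L={ -1,-1/2,-1/4,-1/8,-3/32,-11/128 } R={ -5/64,-1/16,0 } ⇒ -21/256
step 10: add B to get RBBBBRBRBB; options L={ -1,-1/2,-1/4,-1/8,-3/32,-11/128,-21/256 } R={ -5/64,-1/16,0 } ⇒ -41/512
step 11: add R to get RBBBBRBRBBR; options L={ -1,-1/2,-1/4,-1/8,-3/32,-11/128,-21/256 } R={ -41/512,-5/64,-1/16,0 } ⇒ -83/1024
step 12: add B to get RBBBBRBRBBRB; options L={ -1,-1/2,-1/4,-1/8,-3/32,-11/128,-21/256,-83/1024 } R={ -41/512,-5/64,-1/16,0 } ⇒ -165/2048
step 13: add B to get RBBBBRBRBBRBB; options L={ -1,-1/2,-1/4,-1/8,-3/32,-11/128,-21/256,-83/1024,-165/2048 } R={ -41/512,-5/64,-1/16,0 } ⇒ -329/4096

-329/4096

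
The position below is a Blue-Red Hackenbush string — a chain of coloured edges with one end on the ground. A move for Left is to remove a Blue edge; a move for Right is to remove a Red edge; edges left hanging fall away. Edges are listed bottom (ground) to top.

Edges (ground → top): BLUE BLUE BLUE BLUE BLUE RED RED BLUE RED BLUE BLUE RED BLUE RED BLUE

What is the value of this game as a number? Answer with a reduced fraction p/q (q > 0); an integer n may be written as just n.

B: Left { 0 }, Right {  } ⇒ simplest 1
BB: Left { 0, 1 }, Right {  } ⇒ simplest 2
BBB: Left { 0, 1, 2 }, Right {  } ⇒ simplest 3
BBBB: Left { 0, 1, 2, 3 }, Right {  } ⇒ simplest 4
BBBBB: Left { 0, 1, 2, 3, 4 }, Right {  } ⇒ simplest 5
BBBBBR: Left { 0, 1, 2, 3, 4 }, Right { 5 } ⇒ simplest 9/2
BBBBBRR: Left { 0, 1, 2, 3, 4 }, Right { 9/2, 5 } ⇒ simplest 17/4
BBBBBRRB: Left { 0, 1, 2, 3, 4, 17/4 }, Right { 9/2, 5 } ⇒ simplest 35/8
BBBBBRRBR: Left { 0, 1, 2, 3, 4, 17/4 }, Right { 35/8, 9/2, 5 } ⇒ simplest 69/16
BBBBBRRBRB: Left { 0, 1, 2, 3, 4, 17/4, 69/16 }, Right { 35/8, 9/2, 5 } ⇒ simplest 139/32
BBBBBRRBRBB: Left { 0, 1, 2, 3, 4, 17/4, 69/16, 139/32 }, Right { 35/8, 9/2, 5 } ⇒ simplest 279/64
BBBBBRRBRBBR: Left { 0, 1, 2, 3, 4, 17/4, 69/16, 139/32 }, Right { 279/64, 35/8, 9/2, 5 } ⇒ simplest 557/128
BBBBBRRBRBBRB: Left { 0, 1, 2, 3, 4, 17/4, 69/16, 139/32, 557/128 }, Right { 279/64, 35/8, 9/2, 5 } ⇒ simplest 1115/256
BBBBBRRBRBBRBR: Left { 0, 1, 2, 3, 4, 17/4, 69/16, 139/32, 557/128 }, Right { 1115/256, 279/64, 35/8, 9/2, 5 } ⇒ simplest 2229/512
BBBBBRRBRBBRBRB: Left { 0, 1, 2, 3, 4, 17/4, 69/16, 139/32, 557/128, 2229/512 }, Right { 1115/256, 279/64, 35/8, 9/2, 5 } ⇒ simplest 4459/1024

4459/1024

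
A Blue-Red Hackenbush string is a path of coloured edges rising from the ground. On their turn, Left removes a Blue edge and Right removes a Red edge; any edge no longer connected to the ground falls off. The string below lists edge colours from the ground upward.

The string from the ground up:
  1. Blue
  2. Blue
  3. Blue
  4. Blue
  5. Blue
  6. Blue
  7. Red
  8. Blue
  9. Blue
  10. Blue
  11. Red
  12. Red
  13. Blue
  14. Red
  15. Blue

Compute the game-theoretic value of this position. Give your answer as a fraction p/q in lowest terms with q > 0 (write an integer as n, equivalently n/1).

step 1: add Blue to get B; options L={ 0 } R={ — } => 1
step 2: add Blue to get BB; options L={ 0; 1 } R={ — } => 2
step 3: add Blue to get BBB; options L={ 0; 1; 2 } R={ — } => 3
step 4: add Blue to get BBBB; options L={ 0; 1; 2; 3 } R={ — } => 4
step 5: add Blue to get BBBBB; options L={ 0; 1; 2; 3; 4 } R={ — } => 5
step 6: add Blue to get BBBBBB; options L={ 0; 1; 2; 3; 4; 5 } R={ — } => 6
step 7: add Red to get BBBBBBR; options L={ 0; 1; 2; 3; 4; 5 } R={ 6 } => 11/2
step 8: add Blue to get BBBBBBRB; options L={ 0; 1; 2; 3; 4; 5; 11/2 } R={ 6 } => 23/4
step 9: add Blue to get BBBBBBRBB; options L={ 0; 1; 2; 3; 4; 5; 11/2; 23/4 } R={ 6 } => 47/8
step 10: add Blue to get BBBBBBRBBB; options L={ 0; 1; 2; 3; 4; 5; 11/2; 23/4; 47/8 } R={ 6 } => 95/16
step 11: add Red to get BBBBBBRBBBR; options L={ 0; 1; 2; 3; 4; 5; 11/2; 23/4; 47/8 } R={ 95/16; 6 } => 189/32
step 12: add Red to get BBBBBBRBBBRR; options L={ 0; 1; 2; 3; 4; 5; 11/2; 23/4; 47/8 } R={ 189/32; 95/16; 6 } => 377/64
step 13: add Blue to get BBBBBBRBBBRRB; options L={ 0; 1; 2; 3; 4; 5; 11/2; 23/4; 47/8; 377/64 } R={ 189/32; 95/16; 6 } => 755/128
step 14: add Red to get BBBBBBRBBBRRBR; options L={ 0; 1; 2; 3; 4; 5; 11/2; 23/4; 47/8; 377/64 } R={ 755/128; 189/32; 95/16; 6 } => 1509/256
step 15: add Blue to get BBBBBBRBBBRRBRB; options L={ 0; 1; 2; 3; 4; 5; 11/2; 23/4; 47/8; 377/64; 1509/256 } R={ 755/128; 189/32; 95/16; 6 } => 3019/512

3019/512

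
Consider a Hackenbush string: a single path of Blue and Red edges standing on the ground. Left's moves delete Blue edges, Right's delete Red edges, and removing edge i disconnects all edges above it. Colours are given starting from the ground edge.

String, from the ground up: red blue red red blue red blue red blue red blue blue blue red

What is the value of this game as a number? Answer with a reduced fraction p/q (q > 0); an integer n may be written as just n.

-6819/8192

Build G(s[:k]) for k = 1..14, string s = red blue red red blue red blue red blue red blue blue blue red.
G_1 [r]  L=[·]  R=[0]  => -1
G_2 [rb]  L=[-1]  R=[0]  => -1/2
G_3 [rbr]  L=[-1]  R=[-1/2; 0]  => -3/4
G_4 [rbrr]  L=[-1]  R=[-3/4; -1/2; 0]  => -7/8
G_5 [rbrrb]  L=[-1; -7/8]  R=[-3/4; -1/2; 0]  => -13/16
G_6 [rbrrbr]  L=[-1; -7/8]  R=[-13/16; -3/4; -1/2; 0]  => -27/32
G_7 [rbrrbrb]  L=[-1; -7/8; -27/32]  R=[-13/16; -3/4; -1/2; 0]  => -53/64
G_8 [rbrrbrbr]  L=[-1; -7/8; -27/32]  R=[-53/64; -13/16; -3/4; -1/2; 0]  => -107/128
G_9 [rbrrbrbrb]  L=[-1; -7/8; -27/32; -107/128]  R=[-53/64; -13/16; -3/4; -1/2; 0]  => -213/256
G_10 [rbrrbrbrbr]  L=[-1; -7/8; -27/32; -107/128]  R=[-213/256; -53/64; -13/16; -3/4; -1/2; 0]  => -427/512
G_11 [rbrrbrbrbrb]  L=[-1; -7/8; -27/32; -107/128; -427/512]  R=[-213/256; -53/64; -13/16; -3/4; -1/2; 0]  => -853/1024
G_12 [rbrrbrbrbrbb]  L=[-1; -7/8; -27/32; -107/128; -427/512; -853/1024]  R=[-213/256; -53/64; -13/16; -3/4; -1/2; 0]  => -1705/2048
G_13 [rbrrbrbrbrbbb]  L=[-1; -7/8; -27/32; -107/128; -427/512; -853/1024; -1705/2048]  R=[-213/256; -53/64; -13/16; -3/4; -1/2; 0]  => -3409/4096
G_14 [rbrrbrbrbrbbbr]  L=[-1; -7/8; -27/32; -107/128; -427/512; -853/1024; -1705/2048]  R=[-3409/4096; -213/256; -53/64; -13/16; -3/4; -1/2; 0]  => -6819/8192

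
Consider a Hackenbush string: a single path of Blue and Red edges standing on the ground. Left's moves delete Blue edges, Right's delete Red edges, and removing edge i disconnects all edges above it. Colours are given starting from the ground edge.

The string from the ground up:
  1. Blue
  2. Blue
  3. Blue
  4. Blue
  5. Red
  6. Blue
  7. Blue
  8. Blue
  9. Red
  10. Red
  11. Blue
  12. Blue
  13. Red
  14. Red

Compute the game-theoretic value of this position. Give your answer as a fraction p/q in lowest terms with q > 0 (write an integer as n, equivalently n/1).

3993/1024

Prefix values for Blue Blue Blue Blue Red Blue Blue Blue Red Red Blue Blue Red Red via {L|R} + simplicity:
step 1: add Blue to get B; options L={ 0 } R={ — } ⇒ 1
step 2: add Blue to get BB; options L={ 0, 1 } R={ — } ⇒ 2
step 3: add Blue to get BBB; options L={ 0, 1, 2 } R={ — } ⇒ 3
step 4: add Blue to get BBBB; options L={ 0, 1, 2, 3 } R={ — } ⇒ 4
step 5: add Red to get BBBBR; options L={ 0, 1, 2, 3 } R={ 4 } ⇒ 7/2
step 6: add Blue to get BBBBRB; options L={ 0, 1, 2, 3, 7/2 } R={ 4 } ⇒ 15/4
step 7: add Blue to get BBBBRBB; options L={ 0, 1, 2, 3, 7/2, 15/4 } R={ 4 } ⇒ 31/8
step 8: add Blue to get BBBBRBBB; options L={ 0, 1, 2, 3, 7/2, 15/4, 31/8 } R={ 4 } ⇒ 63/16
step 9: add Red to get BBBBRBBBR; options L={ 0, 1, 2, 3, 7/2, 15/4, 31/8 } R={ 63/16, 4 } ⇒ 125/32
step 10: add Red to get BBBBRBBBRR; options L={ 0, 1, 2, 3, 7/2, 15/4, 31/8 } R={ 125/32, 63/16, 4 } ⇒ 249/64
step 11: add Blue to get BBBBRBBBRRB; options L={ 0, 1, 2, 3, 7/2, 15/4, 31/8, 249/64 } R={ 125/32, 63/16, 4 } ⇒ 499/128
step 12: add Blue to get BBBBRBBBRRBB; options L={ 0, 1, 2, 3, 7/2, 15/4, 31/8, 249/64, 499/128 } R={ 125/32, 63/16, 4 } ⇒ 999/256
step 13: add Red to get BBBBRBBBRRBBR; options L={ 0, 1, 2, 3, 7/2, 15/4, 31/8, 249/64, 499/128 } R={ 999/256, 125/32, 63/16, 4 } ⇒ 1997/512
step 14: add Red to get BBBBRBBBRRBBRR; options L={ 0, 1, 2, 3, 7/2, 15/4, 31/8, 249/64, 499/128 } R={ 1997/512, 999/256, 125/32, 63/16, 4 } ⇒ 3993/1024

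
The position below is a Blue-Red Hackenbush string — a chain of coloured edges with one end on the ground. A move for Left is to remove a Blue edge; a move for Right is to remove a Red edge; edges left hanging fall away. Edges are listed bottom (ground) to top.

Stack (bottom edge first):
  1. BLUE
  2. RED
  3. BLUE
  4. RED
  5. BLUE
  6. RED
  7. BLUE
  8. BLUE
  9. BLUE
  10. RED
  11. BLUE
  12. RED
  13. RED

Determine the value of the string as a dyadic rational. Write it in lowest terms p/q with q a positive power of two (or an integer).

1 of 13 · B · max L 0 · min R +∞ -> 1
2 of 13 · BR · max L 0 · min R 1 -> 1/2
3 of 13 · BRB · max L 1/2 · min R 1 -> 3/4
4 of 13 · BRBR · max L 1/2 · min R 3/4 -> 5/8
5 of 13 · BRBRB · max L 5/8 · min R 3/4 -> 11/16
6 of 13 · BRBRBR · max L 5/8 · min R 11/16 -> 21/32
7 of 13 · BRBRBRB · max L 21/32 · min R 11/16 -> 43/64
8 of 13 · BRBRBRBB · max L 43/64 · min R 11/16 -> 87/128
9 of 13 · BRBRBRBBB · max L 87/128 · min R 11/16 -> 175/256
10 of 13 · BRBRBRBBBR · max L 87/128 · min R 175/256 -> 349/512
11 of 13 · BRBRBRBBBRB · max L 349/512 · min R 175/256 -> 699/1024
12 of 13 · BRBRBRBBBRBR · max L 349/512 · min R 699/1024 -> 1397/2048
13 of 13 · BRBRBRBBBRBRR · max L 349/512 · min R 1397/2048 -> 2793/4096

2793/4096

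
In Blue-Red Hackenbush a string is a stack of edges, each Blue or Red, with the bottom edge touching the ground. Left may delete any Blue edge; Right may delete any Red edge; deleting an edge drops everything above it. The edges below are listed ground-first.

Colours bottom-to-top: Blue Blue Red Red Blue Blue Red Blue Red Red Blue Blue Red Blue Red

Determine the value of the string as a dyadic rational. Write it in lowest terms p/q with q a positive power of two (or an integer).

step 1: add Blue to get B; options L={ 0 } R={ (no moves) } gives 1
step 2: add Blue to get BB; options L={ 0; 1 } R={ (no moves) } gives 2
step 3: add Red to get BBR; options L={ 0; 1 } R={ 2 } gives 3/2
step 4: add Red to get BBRR; options L={ 0; 1 } R={ 3/2; 2 } gives 5/4
step 5: add Blue to get BBRRB; options L={ 0; 1; 5/4 } R={ 3/2; 2 } gives 11/8
step 6: add Blue to get BBRRBB; options L={ 0; 1; 5/4; 11/8 } R={ 3/2; 2 } gives 23/16
step 7: add Red to get BBRRBBR; options L={ 0; 1; 5/4; 11/8 } R={ 23/16; 3/2; 2 } gives 45/32
step 8: add Blue to get BBRRBBRB; options L={ 0; 1; 5/4; 11/8; 45/32 } R={ 23/16; 3/2; 2 } gives 91/64
step 9: add Red to get BBRRBBRBR; options L={ 0; 1; 5/4; 11/8; 45/32 } R={ 91/64; 23/16; 3/2; 2 } gives 181/128
step 10: add Red to get BBRRBBRBRR; options L={ 0; 1; 5/4; 11/8; 45/32 } R={ 181/128; 91/64; 23/16; 3/2; 2 } gives 361/256
step 11: add Blue to get BBRRBBRBRRB; options L={ 0; 1; 5/4; 11/8; 45/32; 361/256 } R={ 181/128; 91/64; 23/16; 3/2; 2 } gives 723/512
step 12: add Blue to get BBRRBBRBRRBB; options L={ 0; 1; 5/4; 11/8; 45/32; 361/256; 723/512 } R={ 181/128; 91/64; 23/16; 3/2; 2 } gives 1447/1024
step 13: add Red to get BBRRBBRBRRBBR; options L={ 0; 1; 5/4; 11/8; 45/32; 361/256; 723/512 } R={ 1447/1024; 181/128; 91/64; 23/16; 3/2; 2 } gives 2893/2048
step 14: add Blue to get BBRRBBRBRRBBRB; options L={ 0; 1; 5/4; 11/8; 45/32; 361/256; 723/512; 2893/2048 } R={ 1447/1024; 181/128; 91/64; 23/16; 3/2; 2 } gives 5787/4096
step 15: add Red to get BBRRBBRBRRBBRBR; options L={ 0; 1; 5/4; 11/8; 45/32; 361/256; 723/512; 2893/2048 } R={ 5787/4096; 1447/1024; 181/128; 91/64; 23/16; 3/2; 2 } gives 11573/8192

11573/8192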